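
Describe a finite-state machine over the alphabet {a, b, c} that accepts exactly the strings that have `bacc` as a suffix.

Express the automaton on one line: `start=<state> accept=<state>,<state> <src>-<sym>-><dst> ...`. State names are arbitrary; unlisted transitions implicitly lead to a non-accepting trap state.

start=S0 accept=S4 S0-a->S0 S0-b->S1 S0-c->S0 S1-a->S2 S1-b->S1 S1-c->S0 S2-a->S0 S2-b->S1 S2-c->S3 S3-a->S0 S3-b->S1 S3-c->S4 S4-a->S0 S4-b->S1 S4-c->S0

Remember how much of `bacc` the current input suffix matches. State S0 means no match yet; S1 means the last symbol is `b`; S2 means the last 2 symbols are `ba`; S3 means the last 3 symbols are `bac`; S4 means the last 4 symbols are `bacc`. Only S4 accepts. On a mismatch, fall back to the longest proper suffix that is still a prefix of `bacc`.
5 states suffice.
        a   b   c  
>  S0   S0  S1  S0 
   S1   S2  S1  S0 
   S2   S0  S1  S3 
   S3   S0  S1  S4 
 * S4   S0  S1  S0 
(> = start, * = accepting)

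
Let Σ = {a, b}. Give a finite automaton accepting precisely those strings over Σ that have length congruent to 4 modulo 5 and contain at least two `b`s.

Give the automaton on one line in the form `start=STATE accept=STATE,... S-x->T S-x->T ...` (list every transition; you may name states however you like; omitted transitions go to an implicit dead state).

Handle the two conditions separately and then intersect. The first has 5 states tracking the input length modulo 5; the second has 4 states tracking the count of `b`s, saturating at 3. A product state is a pair (one from each), accepting exactly when both do. Minimizing collapses redundant product states.
A 15-state machine:
          a    b  
>  s0     s1   s2 
   s1     s3   s4 
   s2     s4   s5 
   s3     s6   s7 
   s4     s7   s8 
   s5     s8   s8 
   s6     s9  s10 
   s7    s10  s11 
   s8    s11  s11 
   s9     s0  s12 
   s10   s12  s13 
 * s11   s13  s13 
   s12    s2  s14 
   s13   s14  s14 
   s14    s5   s5 
(> = start, * = accepting)

start=s0 accept=s11 s0-a->s1 s0-b->s2 s1-a->s3 s1-b->s4 s2-a->s4 s2-b->s5 s3-a->s6 s3-b->s7 s4-a->s7 s4-b->s8 s5-a->s8 s5-b->s8 s6-a->s9 s6-b->s10 s7-a->s10 s7-b->s11 s8-a->s11 s8-b->s11 s9-a->s0 s9-b->s12 s10-a->s12 s10-b->s13 s11-a->s13 s11-b->s13 s12-a->s2 s12-b->s14 s13-a->s14 s13-b->s14 s14-a->s5 s14-b->s5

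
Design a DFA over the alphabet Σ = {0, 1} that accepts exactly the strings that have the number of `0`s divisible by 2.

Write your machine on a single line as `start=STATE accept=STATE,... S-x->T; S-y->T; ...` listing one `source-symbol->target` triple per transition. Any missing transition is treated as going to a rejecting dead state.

The only thing that matters is how many `0`s have appeared, reduced mod 2. Use one state per residue: S0 for 0, …, S1 for 1. Reading `0` moves to the next residue; anything else stays put. S0 is accepting.
2 states suffice.
        0   1  
>* S0   S1  S0 
   S1   S0  S1 
(> = start, * = accepting)

start=S0; accept=S0; S0-0->S1; S0-1->S0; S1-0->S0; S1-1->S1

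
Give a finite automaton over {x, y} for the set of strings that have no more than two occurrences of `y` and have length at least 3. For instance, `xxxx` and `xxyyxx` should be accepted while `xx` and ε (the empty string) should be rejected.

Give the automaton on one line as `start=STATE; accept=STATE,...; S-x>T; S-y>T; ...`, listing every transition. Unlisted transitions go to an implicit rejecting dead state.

Handle the two conditions separately and then intersect. The first has 4 states tracking the count of `y`s, saturating at 3; the second has 5 states tracking the input length, saturating at 4. A product state is a pair (one from each), accepting exactly when both do.
With 14 states:
          x    y  
>  s0     s1   s2 
   s1     s3   s4 
   s2     s4   s5 
   s3     s6   s7 
   s4     s7   s8 
   s5     s8   s9 
 * s6    s10  s11 
 * s7    s11  s12 
 * s8    s12  s13 
   s9    s13  s13 
 * s10   s10  s11 
 * s11   s11  s12 
 * s12   s12  s13 
   s13   s13  s13 
(> = start, * = accepting)

start=s0; accept=s6,s7,s8,s10,s11,s12; s0-x>s1; s0-y>s2; s1-x>s3; s1-y>s4; s2-x>s4; s2-y>s5; s3-x>s6; s3-y>s7; s4-x>s7; s4-y>s8; s5-x>s8; s5-y>s9; s6-x>s10; s6-y>s11; s7-x>s11; s7-y>s12; s8-x>s12; s8-y>s13; s9-x>s13; s9-y>s13; s10-x>s10; s10-y>s11; s11-x>s11; s11-y>s12; s12-x>s12; s12-y>s13; s13-x>s13; s13-y>s13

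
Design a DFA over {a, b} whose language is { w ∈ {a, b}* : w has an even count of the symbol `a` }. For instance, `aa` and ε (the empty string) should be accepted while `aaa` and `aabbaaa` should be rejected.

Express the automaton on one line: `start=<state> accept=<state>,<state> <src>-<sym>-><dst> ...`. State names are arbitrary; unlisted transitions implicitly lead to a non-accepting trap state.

Keep the running count of `a`s modulo 2: each `a` advances along the cycle s0 → s1 → s0 while other symbols loop. Accept at s0.
        a   b  
>* s0   s1  s0 
   s1   s0  s1 
(> = start, * = accepting)

start=s0 accept=s0 s0-a->s1 s0-b->s0 s1-a->s0 s1-b->s1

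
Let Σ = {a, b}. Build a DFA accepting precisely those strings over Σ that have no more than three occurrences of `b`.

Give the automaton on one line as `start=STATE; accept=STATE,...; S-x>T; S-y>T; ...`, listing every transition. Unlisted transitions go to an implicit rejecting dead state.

start=q0; accept=q0,q1,q2,q3; q0-a>q0; q0-b>q1; q1-a>q1; q1-b>q2; q2-a>q2; q2-b>q3; q3-a>q3; q3-b>q4; q4-a>q4; q4-b>q4

Count `b`s, saturating at 4: states q0 through q3 mean 0 through 3 `b`s seen; q4 means more than 3. Each `b` increments (capped at q4); other symbols loop. Accept from {q0, q1, q2, q3}.
With 5 states:
        a   b  
>* q0   q0  q1 
 * q1   q1  q2 
 * q2   q2  q3 
 * q3   q3  q4 
   q4   q4  q4 
(> = start, * = accepting)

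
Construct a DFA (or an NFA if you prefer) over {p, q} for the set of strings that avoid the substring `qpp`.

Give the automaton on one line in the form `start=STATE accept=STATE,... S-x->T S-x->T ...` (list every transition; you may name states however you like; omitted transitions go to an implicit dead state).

start=S0 accept=S0,S1,S2 S0-p->S0 S0-q->S1 S1-p->S2 S1-q->S1 S2-p->S3 S2-q->S1 S3-p->S3 S3-q->S3

This is the complement of 'contains `qpp`'. Use the same substring-matching states — S0 through S3 holding how much of `qpp` has just been matched — but flip the accepting set: everything except the trap S3 accepts.
4 states suffice.
        p   q  
>* S0   S0  S1 
 * S1   S2  S1 
 * S2   S3  S1 
   S3   S3  S3 
(> = start, * = accepting)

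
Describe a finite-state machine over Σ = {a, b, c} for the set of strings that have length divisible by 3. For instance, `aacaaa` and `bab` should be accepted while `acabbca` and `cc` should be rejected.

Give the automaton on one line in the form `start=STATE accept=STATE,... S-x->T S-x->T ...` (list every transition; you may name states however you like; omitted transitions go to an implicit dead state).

start=S0 accept=S0 S0-a->S1 S0-b->S1 S0-c->S1 S1-a->S2 S1-b->S2 S1-c->S2 S2-a->S0 S2-b->S0 S2-c->S0

Only the length mod 3 matters, so use a 3-cycle: from any state, every input symbol moves to the next state, wrapping S2 back to S0. Mark S0 accepting.
3 states suffice.
        a   b   c  
>* S0   S1  S1  S1 
   S1   S2  S2  S2 
   S2   S0  S0  S0 
(> = start, * = accepting)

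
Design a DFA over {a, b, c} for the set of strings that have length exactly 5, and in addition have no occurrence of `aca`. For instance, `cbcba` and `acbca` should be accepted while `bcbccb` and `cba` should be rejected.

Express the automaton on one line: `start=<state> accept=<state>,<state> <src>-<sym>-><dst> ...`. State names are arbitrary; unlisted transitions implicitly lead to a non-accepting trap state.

start=s0 accept=s12 s0-a->s1 s0-b->s2 s0-c->s2 s1-a->s3 s1-b->s4 s1-c->s5 s2-a->s3 s2-b->s4 s2-c->s4 s3-a->s6 s3-b->s7 s3-c->s8 s4-a->s6 s4-b->s7 s4-c->s7 s5-a->s9 s5-b->s7 s5-c->s7 s6-a->s10 s6-b->s10 s6-c->s11 s7-a->s10 s7-b->s10 s7-c->s10 s8-a->s9 s8-b->s10 s8-c->s10 s9-a->s9 s9-b->s9 s9-c->s9 s10-a->s12 s10-b->s12 s10-c->s12 s11-a->s9 s11-b->s12 s11-c->s12 s12-a->s9 s12-b->s9 s12-c->s9

Run two small machines in parallel and take their product. One (7 states) tracks the input length, saturating at 6; the other (4 states) tracks partial matches of the forbidden pattern `aca`. Each combined state is a pair, one component from each; accept when both components accept. Minimizing collapses redundant product states.
A 13-state machine:
          a    b    c  
>  s0     s1   s2   s2 
   s1     s3   s4   s5 
   s2     s3   s4   s4 
   s3     s6   s7   s8 
   s4     s6   s7   s7 
   s5     s9   s7   s7 
   s6    s10  s10  s11 
   s7    s10  s10  s10 
   s8     s9  s10  s10 
   s9     s9   s9   s9 
   s10   s12  s12  s12 
   s11    s9  s12  s12 
 * s12    s9   s9   s9 
(> = start, * = accepting)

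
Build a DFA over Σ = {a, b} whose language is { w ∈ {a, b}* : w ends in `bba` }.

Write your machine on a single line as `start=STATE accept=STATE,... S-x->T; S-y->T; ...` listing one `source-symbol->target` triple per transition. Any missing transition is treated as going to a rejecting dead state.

start=s0; accept=s3; s0-a->s0; s0-b->s1; s1-a->s0; s1-b->s2; s2-a->s3; s2-b->s2; s3-a->s0; s3-b->s1

Remember how much of `bba` the current input suffix matches. State s0 means no match yet; s1 means the last symbol is `b`; s2 means the last 2 symbols are `bb`; s3 means the last 3 symbols are `bba`. Only s3 accepts. On a mismatch, fall back to the longest proper suffix that is still a prefix of `bba`.
With 4 states:
        a   b  
>  s0   s0  s1 
   s1   s0  s2 
   s2   s3  s2 
 * s3   s0  s1 
(> = start, * = accepting)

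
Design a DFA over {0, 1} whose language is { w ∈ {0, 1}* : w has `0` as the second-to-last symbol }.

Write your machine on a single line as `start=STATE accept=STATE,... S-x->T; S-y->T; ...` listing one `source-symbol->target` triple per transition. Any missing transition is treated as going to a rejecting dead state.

A DFA must remember the last 2 symbols (since which symbol is second-to-last isn't known until the input ends). Use one state per possible window of the last ≤2 symbols; accept from those whose window starts with `0`.
7 states suffice.
        0   1  
>  q0   q1  q2 
   q1   q3  q4 
   q2   q5  q6 
 * q3   q3  q4 
 * q4   q5  q6 
   q5   q3  q4 
   q6   q5  q6 
(> = start, * = accepting)

start=q0; accept=q3,q4; q0-0->q1; q0-1->q2; q1-0->q3; q1-1->q4; q2-0->q5; q2-1->q6; q3-0->q3; q3-1->q4; q4-0->q5; q4-1->q6; q5-0->q3; q5-1->q4; q6-0->q5; q6-1->q6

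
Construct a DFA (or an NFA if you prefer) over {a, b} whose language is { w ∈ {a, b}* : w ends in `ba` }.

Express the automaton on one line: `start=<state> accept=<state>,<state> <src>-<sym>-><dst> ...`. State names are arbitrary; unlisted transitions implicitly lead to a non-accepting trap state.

Let each state record the length of the longest suffix of the input read so far that is also a prefix of `ba`. q1 means the last symbol is `b`; q2 means the last 2 symbols are `ba`. Accept only at q2, where the string currently ends in `ba`.
With 3 states:
        a   b  
>  q0   q0  q1 
   q1   q2  q1 
 * q2   q0  q1 
(> = start, * = accepting)

start=q0 accept=q2 q0-a->q0 q0-b->q1 q1-a->q2 q1-b->q1 q2-a->q0 q2-b->q1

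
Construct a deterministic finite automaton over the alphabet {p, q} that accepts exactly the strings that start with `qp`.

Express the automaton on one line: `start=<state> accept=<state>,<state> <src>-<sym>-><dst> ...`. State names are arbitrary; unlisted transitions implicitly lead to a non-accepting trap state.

Check the first 2 symbols one by one: A through B record how many have matched `qp` so far; any wrong symbol goes to the dead state D. After all 2 match we enter the accepting sink C.
With 4 states:
       p  q 
>  A   D  B 
   B   C  D 
 * C   C  C 
   D   D  D 
(> = start, * = accepting)

start=A accept=C A-p->D A-q->B B-p->C B-q->D C-p->C C-q->C D-p->D D-q->D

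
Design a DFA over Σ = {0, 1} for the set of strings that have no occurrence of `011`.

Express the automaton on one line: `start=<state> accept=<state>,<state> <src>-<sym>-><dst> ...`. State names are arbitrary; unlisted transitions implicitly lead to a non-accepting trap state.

This is the complement of 'contains `011`'. Use the same substring-matching states — q0 through q3 holding how much of `011` has just been matched — but flip the accepting set: everything except the trap q3 accepts.
        0   1  
>* q0   q1  q0 
 * q1   q1  q2 
 * q2   q1  q3 
   q3   q3  q3 
(> = start, * = accepting)

start=q0 accept=q0,q1,q2 q0-0->q1 q0-1->q0 q1-0->q1 q1-1->q2 q2-0->q1 q2-1->q3 q3-0->q3 q3-1->q3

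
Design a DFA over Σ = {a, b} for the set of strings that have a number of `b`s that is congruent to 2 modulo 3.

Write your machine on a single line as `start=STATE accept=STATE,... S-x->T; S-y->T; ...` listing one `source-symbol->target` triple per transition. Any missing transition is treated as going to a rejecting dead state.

start=q0; accept=q2; q0-a->q0; q0-b->q1; q1-a->q1; q1-b->q2; q2-a->q2; q2-b->q0

Keep the running count of `b`s modulo 3: each `b` advances along the cycle q0 → q1 → q2 → q0 while other symbols loop. Accept at q2.
        a   b  
>  q0   q0  q1 
   q1   q1  q2 
 * q2   q2  q0 
(> = start, * = accepting)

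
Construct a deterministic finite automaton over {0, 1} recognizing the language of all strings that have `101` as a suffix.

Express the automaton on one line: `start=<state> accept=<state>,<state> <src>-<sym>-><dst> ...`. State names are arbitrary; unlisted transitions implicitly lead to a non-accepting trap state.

Remember how much of `101` the current input suffix matches. State s0 means no match yet; s1 means the last symbol is `1`; s2 means the last 2 symbols are `10`; s3 means the last 3 symbols are `101`. Only s3 accepts. On a mismatch, fall back to the longest proper suffix that is still a prefix of `101`.
A 4-state machine:
        0   1  
>  s0   s0  s1 
   s1   s2  s1 
   s2   s0  s3 
 * s3   s2  s1 
(> = start, * = accepting)

start=s0 accept=s3 s0-0->s0 s0-1->s1 s1-0->s2 s1-1->s1 s2-0->s0 s2-1->s3 s3-0->s2 s3-1->s1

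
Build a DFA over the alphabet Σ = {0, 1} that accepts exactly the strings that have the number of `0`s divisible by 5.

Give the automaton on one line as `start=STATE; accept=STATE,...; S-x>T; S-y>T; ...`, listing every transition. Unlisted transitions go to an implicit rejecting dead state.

The only thing that matters is how many `0`s have appeared, reduced mod 5. Use one state per residue: S0 for 0, …, S4 for 4. Reading `0` moves to the next residue; anything else stays put. S0 is accepting.
With 5 states:
        0   1  
>* S0   S1  S0 
   S1   S2  S1 
   S2   S3  S2 
   S3   S4  S3 
   S4   S0  S4 
(> = start, * = accepting)

start=S0; accept=S0; S0-0>S1; S0-1>S0; S1-0>S2; S1-1>S1; S2-0>S3; S2-1>S2; S3-0>S4; S3-1>S3; S4-0>S0; S4-1>S4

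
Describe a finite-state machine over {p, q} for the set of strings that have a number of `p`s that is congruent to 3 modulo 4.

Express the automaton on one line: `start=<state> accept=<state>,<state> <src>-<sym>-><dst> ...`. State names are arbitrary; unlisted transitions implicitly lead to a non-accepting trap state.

Keep the running count of `p`s modulo 4: each `p` advances along the cycle s0 → s1 → s2 → s3 → s0 while other symbols loop. Accept at s3.
A 4-state machine:
        p   q  
>  s0   s1  s0 
   s1   s2  s1 
   s2   s3  s2 
 * s3   s0  s3 
(> = start, * = accepting)

start=s0 accept=s3 s0-p->s1 s0-q->s0 s1-p->s2 s1-q->s1 s2-p->s3 s2-q->s2 s3-p->s0 s3-q->s3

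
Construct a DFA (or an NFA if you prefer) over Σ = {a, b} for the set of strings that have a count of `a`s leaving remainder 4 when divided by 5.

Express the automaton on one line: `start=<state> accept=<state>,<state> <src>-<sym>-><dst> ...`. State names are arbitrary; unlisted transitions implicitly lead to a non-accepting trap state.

start=s0 accept=s4 s0-a->s1 s0-b->s0 s1-a->s2 s1-b->s1 s2-a->s3 s2-b->s2 s3-a->s4 s3-b->s3 s4-a->s0 s4-b->s4

Keep the running count of `a`s modulo 5: each `a` advances along the cycle s0 → s1 → s2 → s3 → s4 → s0 while other symbols loop. Accept at s4.
        a   b  
>  s0   s1  s0 
   s1   s2  s1 
   s2   s3  s2 
   s3   s4  s3 
 * s4   s0  s4 
(> = start, * = accepting)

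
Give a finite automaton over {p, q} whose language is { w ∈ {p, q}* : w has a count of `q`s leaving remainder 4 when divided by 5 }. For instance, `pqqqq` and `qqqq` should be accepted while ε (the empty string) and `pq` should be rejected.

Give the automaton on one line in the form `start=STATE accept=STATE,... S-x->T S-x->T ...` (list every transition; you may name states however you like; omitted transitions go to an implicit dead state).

start=A accept=E A-p->A A-q->B B-p->B B-q->C C-p->C C-q->D D-p->D D-q->E E-p->E E-q->A

Keep the running count of `q`s modulo 5: each `q` advances along the cycle A → B → C → D → E → A while other symbols loop. Accept at E.
5 states suffice.
       p  q 
>  A   A  B 
   B   B  C 
   C   C  D 
   D   D  E 
 * E   E  A 
(> = start, * = accepting)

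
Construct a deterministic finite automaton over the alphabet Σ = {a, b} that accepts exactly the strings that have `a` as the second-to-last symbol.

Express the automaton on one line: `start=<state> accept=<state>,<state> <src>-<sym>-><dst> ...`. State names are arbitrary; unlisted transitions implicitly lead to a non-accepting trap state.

Because acceptance depends on a position counted from the end, the machine has to buffer the most recent 2 symbols. Make each state the string of the last up-to-2 symbols read; on input `x` shift the window left and append `x`. Accept when the buffered window has length 2 and begins with `a`.
With 7 states:
        a   b  
>  q0   q1  q2 
   q1   q3  q4 
   q2   q5  q6 
 * q3   q3  q4 
 * q4   q5  q6 
   q5   q3  q4 
   q6   q5  q6 
(> = start, * = accepting)

start=q0 accept=q3,q4 q0-a->q1 q0-b->q2 q1-a->q3 q1-b->q4 q2-a->q5 q2-b->q6 q3-a->q3 q3-b->q4 q4-a->q5 q4-b->q6 q5-a->q3 q5-b->q4 q6-a->q5 q6-b->q6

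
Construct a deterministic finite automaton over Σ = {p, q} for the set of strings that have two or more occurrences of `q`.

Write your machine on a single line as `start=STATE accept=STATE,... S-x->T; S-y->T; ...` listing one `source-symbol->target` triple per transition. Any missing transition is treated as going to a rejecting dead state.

start=s0; accept=s2,s3; s0-p->s0; s0-q->s1; s1-p->s1; s1-q->s2; s2-p->s2; s2-q->s3; s3-p->s3; s3-q->s3

Count `q`s, saturating at 3: states s0 through s2 mean 0 through 2 `q`s seen; s3 means more than 2. Each `q` increments (capped at s3); other symbols loop. Accept from {s2, s3}.
With 4 states:
        p   q  
>  s0   s0  s1 
   s1   s1  s2 
 * s2   s2  s3 
 * s3   s3  s3 
(> = start, * = accepting)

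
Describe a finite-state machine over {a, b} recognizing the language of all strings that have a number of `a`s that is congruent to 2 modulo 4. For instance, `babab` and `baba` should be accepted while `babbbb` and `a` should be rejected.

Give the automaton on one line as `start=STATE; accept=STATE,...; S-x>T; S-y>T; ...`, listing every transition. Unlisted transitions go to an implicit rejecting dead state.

start=s0; accept=s2; s0-a>s1; s0-b>s0; s1-a>s2; s1-b>s1; s2-a>s3; s2-b>s2; s3-a>s0; s3-b>s3

Keep the running count of `a`s modulo 4: each `a` advances along the cycle s0 → s1 → s2 → s3 → s0 while other symbols loop. Accept at s2.
        a   b  
>  s0   s1  s0 
   s1   s2  s1 
 * s2   s3  s2 
   s3   s0  s3 
(> = start, * = accepting)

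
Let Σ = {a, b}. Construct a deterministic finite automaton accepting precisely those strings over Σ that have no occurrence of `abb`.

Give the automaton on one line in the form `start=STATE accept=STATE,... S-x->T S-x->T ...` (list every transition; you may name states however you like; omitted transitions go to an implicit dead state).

start=q0 accept=q0,q1,q2 q0-a->q1 q0-b->q0 q1-a->q1 q1-b->q2 q2-a->q1 q2-b->q3 q3-a->q3 q3-b->q3

This is the complement of 'contains `abb`'. Use the same substring-matching states — q0 through q3 holding how much of `abb` has just been matched — but flip the accepting set: everything except the trap q3 accepts.
        a   b  
>* q0   q1  q0 
 * q1   q1  q2 
 * q2   q1  q3 
   q3   q3  q3 
(> = start, * = accepting)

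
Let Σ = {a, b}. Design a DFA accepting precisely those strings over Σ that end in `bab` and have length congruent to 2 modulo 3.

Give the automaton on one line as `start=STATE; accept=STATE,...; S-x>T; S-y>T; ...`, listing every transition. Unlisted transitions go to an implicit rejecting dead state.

Handle the two conditions separately and then intersect. One (4 states) tracks how much of the suffix `bab` has currently been matched; the other (3 states) tracks the input length modulo 3. Each combined state is a pair, one component from each; accept when both components accept. After merging equivalent states the machine shrinks.
6 states suffice.
        a   b  
>  q0   q1  q1 
   q1   q2  q2 
   q2   q0  q3 
   q3   q4  q1 
   q4   q2  q5 
 * q5   q0  q3 
(> = start, * = accepting)

start=q0; accept=q5; q0-a>q1; q0-b>q1; q1-a>q2; q1-b>q2; q2-a>q0; q2-b>q3; q3-a>q4; q3-b>q1; q4-a>q2; q4-b>q5; q5-a>q0; q5-b>q3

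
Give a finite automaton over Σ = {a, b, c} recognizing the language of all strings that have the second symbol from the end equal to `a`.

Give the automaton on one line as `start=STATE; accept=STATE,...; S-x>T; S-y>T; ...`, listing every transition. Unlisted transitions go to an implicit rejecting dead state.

Because acceptance depends on a position counted from the end, the machine has to buffer the most recent 2 symbols. Make each state the string of the last up-to-2 symbols read; on input `x` shift the window left and append `x`. Accept when the buffered window has length 2 and begins with `a`.
With 13 states:
          a    b    c  
>  s0     s1   s2   s3 
   s1     s4   s5   s6 
   s2     s7   s8   s9 
   s3    s10  s11  s12 
 * s4     s4   s5   s6 
 * s5     s7   s8   s9 
 * s6    s10  s11  s12 
   s7     s4   s5   s6 
   s8     s7   s8   s9 
   s9    s10  s11  s12 
   s10    s4   s5   s6 
   s11    s7   s8   s9 
   s12   s10  s11  s12 
(> = start, * = accepting)

start=s0; accept=s4,s5,s6; s0-a>s1; s0-b>s2; s0-c>s3; s1-a>s4; s1-b>s5; s1-c>s6; s2-a>s7; s2-b>s8; s2-c>s9; s3-a>s10; s3-b>s11; s3-c>s12; s4-a>s4; s4-b>s5; s4-c>s6; s5-a>s7; s5-b>s8; s5-c>s9; s6-a>s10; s6-b>s11; s6-c>s12; s7-a>s4; s7-b>s5; s7-c>s6; s8-a>s7; s8-b>s8; s8-c>s9; s9-a>s10; s9-b>s11; s9-c>s12; s10-a>s4; s10-b>s5; s10-c>s6; s11-a>s7; s11-b>s8; s11-c>s9; s12-a>s10; s12-b>s11; s12-c>s12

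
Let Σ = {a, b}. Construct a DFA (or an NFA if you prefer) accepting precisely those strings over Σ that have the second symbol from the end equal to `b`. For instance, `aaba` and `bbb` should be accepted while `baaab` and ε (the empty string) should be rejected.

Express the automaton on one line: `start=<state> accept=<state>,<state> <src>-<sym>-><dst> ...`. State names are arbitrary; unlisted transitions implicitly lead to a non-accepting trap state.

Because acceptance depends on a position counted from the end, the machine has to buffer the most recent 2 symbols. Make each state the string of the last up-to-2 symbols read; on input `x` shift the window left and append `x`. Accept when the buffered window has length 2 and begins with `b`.
        a   b  
>  q0   q1  q2 
   q1   q3  q4 
   q2   q5  q6 
   q3   q3  q4 
   q4   q5  q6 
 * q5   q3  q4 
 * q6   q5  q6 
(> = start, * = accepting)

start=q0 accept=q5,q6 q0-a->q1 q0-b->q2 q1-a->q3 q1-b->q4 q2-a->q5 q2-b->q6 q3-a->q3 q3-b->q4 q4-a->q5 q4-b->q6 q5-a->q3 q5-b->q4 q6-a->q5 q6-b->q6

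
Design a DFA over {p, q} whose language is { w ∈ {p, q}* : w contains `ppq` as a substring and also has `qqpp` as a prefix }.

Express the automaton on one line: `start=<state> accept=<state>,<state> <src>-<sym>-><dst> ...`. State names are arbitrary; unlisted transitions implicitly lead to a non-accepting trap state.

Build one automaton per condition and run them in lockstep. One (4 states) tracks whether and how much of `ppq` has been seen; the other (6 states) tracks whether the input so far still matches the prefix `qqpp`. Each combined state is a pair, one component from each; accept when both components accept. Minimizing collapses redundant product states.
        p   q  
>  S0   S1  S2 
   S1   S1  S1 
   S2   S1  S3 
   S3   S4  S1 
   S4   S5  S1 
   S5   S5  S6 
 * S6   S6  S6 
(> = start, * = accepting)

start=S0 accept=S6 S0-p->S1 S0-q->S2 S1-p->S1 S1-q->S1 S2-p->S1 S2-q->S3 S3-p->S4 S3-q->S1 S4-p->S5 S4-q->S1 S5-p->S5 S5-q->S6 S6-p->S6 S6-q->S6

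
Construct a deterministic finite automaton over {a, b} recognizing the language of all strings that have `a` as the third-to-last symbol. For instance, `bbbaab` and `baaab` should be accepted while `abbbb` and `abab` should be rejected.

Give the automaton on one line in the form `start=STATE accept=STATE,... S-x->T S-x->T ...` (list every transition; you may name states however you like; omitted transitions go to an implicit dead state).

A DFA must remember the last 3 symbols (since which symbol is third-to-last isn't known until the input ends). Use one state per possible window of the last ≤3 symbols; accept from those whose window starts with `a`.
          a    b  
>  q0     q1   q2 
   q1     q3   q4 
   q2     q5   q6 
   q3     q7   q8 
   q4     q9  q10 
   q5    q11  q12 
   q6    q13  q14 
 * q7     q7   q8 
 * q8     q9  q10 
 * q9    q11  q12 
 * q10   q13  q14 
   q11    q7   q8 
   q12    q9  q10 
   q13   q11  q12 
   q14   q13  q14 
(> = start, * = accepting)

start=q0 accept=q7,q8,q9,q10 q0-a->q1 q0-b->q2 q1-a->q3 q1-b->q4 q2-a->q5 q2-b->q6 q3-a->q7 q3-b->q8 q4-a->q9 q4-b->q10 q5-a->q11 q5-b->q12 q6-a->q13 q6-b->q14 q7-a->q7 q7-b->q8 q8-a->q9 q8-b->q10 q9-a->q11 q9-b->q12 q10-a->q13 q10-b->q14 q11-a->q7 q11-b->q8 q12-a->q9 q12-b->q10 q13-a->q11 q13-b->q12 q14-a->q13 q14-b->q14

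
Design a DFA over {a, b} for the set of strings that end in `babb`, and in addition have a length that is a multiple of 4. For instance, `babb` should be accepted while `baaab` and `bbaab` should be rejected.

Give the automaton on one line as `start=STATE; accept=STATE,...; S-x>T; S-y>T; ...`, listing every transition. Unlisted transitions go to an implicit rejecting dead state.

start=s0; accept=s7; s0-a>s1; s0-b>s2; s1-a>s3; s1-b>s3; s2-a>s4; s2-b>s3; s3-a>s5; s3-b>s5; s4-a>s5; s4-b>s6; s5-a>s0; s5-b>s0; s6-a>s0; s6-b>s7; s7-a>s1; s7-b>s2

Handle the two conditions separately and then intersect. One (5 states) tracks how much of the suffix `babb` has currently been matched; the other (4 states) tracks the input length modulo 4. Each combined state is a pair, one component from each; accept when both components accept. Minimizing collapses redundant product states.
With 8 states:
        a   b  
>  s0   s1  s2 
   s1   s3  s3 
   s2   s4  s3 
   s3   s5  s5 
   s4   s5  s6 
   s5   s0  s0 
   s6   s0  s7 
 * s7   s1  s2 
(> = start, * = accepting)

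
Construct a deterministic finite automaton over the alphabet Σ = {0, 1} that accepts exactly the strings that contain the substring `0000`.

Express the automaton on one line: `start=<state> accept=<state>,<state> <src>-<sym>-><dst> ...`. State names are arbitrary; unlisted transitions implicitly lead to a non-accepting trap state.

start=s0 accept=s4 s0-0->s1 s0-1->s0 s1-0->s2 s1-1->s0 s2-0->s3 s2-1->s0 s3-0->s4 s3-1->s0 s4-0->s4 s4-1->s4

Track how much of `0000` has been matched so far: state s0 is no progress, s4 is the absorbing accept state reached once `0000` has occurred. Intermediate states record partial matches; on a mismatch, fall back to the longest reusable overlap.
With 5 states:
        0   1  
>  s0   s1  s0 
   s1   s2  s0 
   s2   s3  s0 
   s3   s4  s0 
 * s4   s4  s4 
(> = start, * = accepting)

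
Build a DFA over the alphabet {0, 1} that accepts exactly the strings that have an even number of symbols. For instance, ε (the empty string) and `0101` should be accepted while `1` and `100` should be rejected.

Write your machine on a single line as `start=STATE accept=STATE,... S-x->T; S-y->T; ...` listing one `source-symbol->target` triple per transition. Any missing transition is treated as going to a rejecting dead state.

start=s0; accept=s0; s0-0->s1; s0-1->s1; s1-0->s0; s1-1->s0

Only the length mod 2 matters, so use a 2-cycle: from any state, every input symbol moves to the next state, wrapping s1 back to s0. Mark s0 accepting.
With 2 states:
        0   1  
>* s0   s1  s1 
   s1   s0  s0 
(> = start, * = accepting)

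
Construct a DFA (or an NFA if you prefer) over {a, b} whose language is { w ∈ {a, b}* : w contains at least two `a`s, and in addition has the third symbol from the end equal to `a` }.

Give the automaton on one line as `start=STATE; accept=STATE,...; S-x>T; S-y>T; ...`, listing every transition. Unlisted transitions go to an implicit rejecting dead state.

Run two small machines in parallel and take their product. One (4 states) tracks the count of `a`s, saturating at 3; the other (15 states) tracks the last 3 symbols read. Each combined state is a pair, one component from each; accept when both components accept. Minimizing collapses redundant product states.
An 11-state machine:
          a    b  
>  q0     q1   q0 
   q1     q2   q3 
   q2     q4   q5 
   q3     q6   q7 
 * q4     q4   q5 
 * q5     q6   q8 
 * q6     q2   q9 
   q7    q10   q7 
 * q8    q10   q7 
   q9     q6   q8 
   q10    q2   q9 
(> = start, * = accepting)

start=q0; accept=q4,q5,q6,q8; q0-a>q1; q0-b>q0; q1-a>q2; q1-b>q3; q2-a>q4; q2-b>q5; q3-a>q6; q3-b>q7; q4-a>q4; q4-b>q5; q5-a>q6; q5-b>q8; q6-a>q2; q6-b>q9; q7-a>q10; q7-b>q7; q8-a>q10; q8-b>q7; q9-a>q6; q9-b>q8; q10-a>q2; q10-b>q9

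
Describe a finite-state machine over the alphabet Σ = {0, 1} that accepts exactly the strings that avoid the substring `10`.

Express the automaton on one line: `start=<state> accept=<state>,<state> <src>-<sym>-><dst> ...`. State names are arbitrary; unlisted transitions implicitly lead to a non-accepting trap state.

start=S0 accept=S0,S1 S0-0->S0 S0-1->S1 S1-0->S2 S1-1->S1 S2-0->S2 S2-1->S2

Track partial matches of the forbidden pattern `10`. State S2 is a dead state reached once `10` has occurred; every other state accepts. S0 means no part of `10` is currently matched.
        0   1  
>* S0   S0  S1 
 * S1   S2  S1 
   S2   S2  S2 
(> = start, * = accepting)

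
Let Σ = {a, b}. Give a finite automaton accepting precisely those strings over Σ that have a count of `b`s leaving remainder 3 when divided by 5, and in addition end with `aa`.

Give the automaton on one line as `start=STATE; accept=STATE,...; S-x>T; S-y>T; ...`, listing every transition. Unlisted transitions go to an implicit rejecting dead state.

Handle the two conditions separately and then intersect. One (5 states) tracks the count of `b`s modulo 5; the other (3 states) tracks how much of the suffix `aa` has currently been matched. Each combined state is a pair, one component from each; accept when both components accept. After merging equivalent states the machine shrinks.
        a   b  
>  S0   S0  S1 
   S1   S1  S2 
   S2   S2  S3 
   S3   S4  S5 
   S4   S6  S5 
   S5   S5  S0 
 * S6   S6  S5 
(> = start, * = accepting)

start=S0; accept=S6; S0-a>S0; S0-b>S1; S1-a>S1; S1-b>S2; S2-a>S2; S2-b>S3; S3-a>S4; S3-b>S5; S4-a>S6; S4-b>S5; S5-a>S5; S5-b>S0; S6-a>S6; S6-b>S5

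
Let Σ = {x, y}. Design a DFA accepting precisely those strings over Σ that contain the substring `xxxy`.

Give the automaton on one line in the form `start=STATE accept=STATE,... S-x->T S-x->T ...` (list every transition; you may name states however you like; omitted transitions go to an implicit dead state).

start=q0 accept=q4 q0-x->q1 q0-y->q0 q1-x->q2 q1-y->q0 q2-x->q3 q2-y->q0 q3-x->q3 q3-y->q4 q4-x->q4 q4-y->q4

States q0..q3 record the length of the longest prefix of `xxxy` that matches the current input suffix. Reaching q4 means `xxxy` has been seen, and we stay there forever. Accept from q4.
A 5-state machine:
        x   y  
>  q0   q1  q0 
   q1   q2  q0 
   q2   q3  q0 
   q3   q3  q4 
 * q4   q4  q4 
(> = start, * = accepting)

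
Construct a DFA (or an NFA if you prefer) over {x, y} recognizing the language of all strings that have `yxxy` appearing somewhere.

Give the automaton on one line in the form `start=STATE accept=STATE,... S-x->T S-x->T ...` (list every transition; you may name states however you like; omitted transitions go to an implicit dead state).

States S0..S3 record the length of the longest prefix of `yxxy` that matches the current input suffix. Reaching S4 means `yxxy` has been seen, and we stay there forever. Accept from S4.
        x   y  
>  S0   S0  S1 
   S1   S2  S1 
   S2   S3  S1 
   S3   S0  S4 
 * S4   S4  S4 
(> = start, * = accepting)

start=S0 accept=S4 S0-x->S0 S0-y->S1 S1-x->S2 S1-y->S1 S2-x->S3 S2-y->S1 S3-x->S0 S3-y->S4 S4-x->S4 S4-y->S4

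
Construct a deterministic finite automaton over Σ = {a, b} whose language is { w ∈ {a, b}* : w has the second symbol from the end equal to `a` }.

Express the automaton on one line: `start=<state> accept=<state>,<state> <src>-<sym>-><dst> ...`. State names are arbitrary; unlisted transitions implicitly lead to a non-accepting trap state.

start=q0 accept=q3,q4 q0-a->q1 q0-b->q2 q1-a->q3 q1-b->q4 q2-a->q5 q2-b->q6 q3-a->q3 q3-b->q4 q4-a->q5 q4-b->q6 q5-a->q3 q5-b->q4 q6-a->q5 q6-b->q6

A DFA must remember the last 2 symbols (since which symbol is second-to-last isn't known until the input ends). Use one state per possible window of the last ≤2 symbols; accept from those whose window starts with `a`.
        a   b  
>  q0   q1  q2 
   q1   q3  q4 
   q2   q5  q6 
 * q3   q3  q4 
 * q4   q5  q6 
   q5   q3  q4 
   q6   q5  q6 
(> = start, * = accepting)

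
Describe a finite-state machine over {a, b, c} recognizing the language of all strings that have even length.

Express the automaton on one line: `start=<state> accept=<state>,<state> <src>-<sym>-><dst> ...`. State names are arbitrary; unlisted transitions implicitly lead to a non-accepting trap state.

Count input length modulo 2: every symbol advances one step around the cycle S0 → S1 → S0. Accept at S0.
A 2-state machine:
        a   b   c  
>* S0   S1  S1  S1 
   S1   S0  S0  S0 
(> = start, * = accepting)

start=S0 accept=S0 S0-a->S1 S0-b->S1 S0-c->S1 S1-a->S0 S1-b->S0 S1-c->S0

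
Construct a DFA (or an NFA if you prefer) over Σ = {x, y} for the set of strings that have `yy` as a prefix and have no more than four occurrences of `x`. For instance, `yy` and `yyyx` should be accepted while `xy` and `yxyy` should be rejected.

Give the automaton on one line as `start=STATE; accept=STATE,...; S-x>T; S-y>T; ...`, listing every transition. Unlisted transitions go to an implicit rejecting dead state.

start=q0; accept=q3,q4,q5,q6,q7; q0-x>q1; q0-y>q2; q1-x>q1; q1-y>q1; q2-x>q1; q2-y>q3; q3-x>q4; q3-y>q3; q4-x>q5; q4-y>q4; q5-x>q6; q5-y>q5; q6-x>q7; q6-y>q6; q7-x>q1; q7-y>q7

Run two small machines in parallel and take their product. One (4 states) tracks whether the input so far still matches the prefix `yy`; the other (6 states) tracks the count of `x`s, saturating at 5. Each combined state is a pair, one component from each; accept when both components accept. After merging equivalent states the machine shrinks.
        x   y  
>  q0   q1  q2 
   q1   q1  q1 
   q2   q1  q3 
 * q3   q4  q3 
 * q4   q5  q4 
 * q5   q6  q5 
 * q6   q7  q6 
 * q7   q1  q7 
(> = start, * = accepting)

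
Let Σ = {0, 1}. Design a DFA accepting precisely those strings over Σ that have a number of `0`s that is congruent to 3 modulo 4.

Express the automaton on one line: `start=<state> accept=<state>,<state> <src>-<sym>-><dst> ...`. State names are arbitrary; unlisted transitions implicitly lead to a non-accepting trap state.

start=s0 accept=s3 s0-0->s1 s0-1->s0 s1-0->s2 s1-1->s1 s2-0->s3 s2-1->s2 s3-0->s0 s3-1->s3

Keep the running count of `0`s modulo 4: each `0` advances along the cycle s0 → s1 → s2 → s3 → s0 while other symbols loop. Accept at s3.
With 4 states:
        0   1  
>  s0   s1  s0 
   s1   s2  s1 
   s2   s3  s2 
 * s3   s0  s3 
(> = start, * = accepting)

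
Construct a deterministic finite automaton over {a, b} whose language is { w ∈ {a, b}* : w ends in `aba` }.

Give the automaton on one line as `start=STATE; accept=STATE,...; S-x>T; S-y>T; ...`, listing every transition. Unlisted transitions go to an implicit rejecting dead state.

Remember how much of `aba` the current input suffix matches. State S0 means no match yet; S1 means the last symbol is `a`; S2 means the last 2 symbols are `ab`; S3 means the last 3 symbols are `aba`. Only S3 accepts. On a mismatch, fall back to the longest proper suffix that is still a prefix of `aba`.
4 states suffice.
        a   b  
>  S0   S1  S0 
   S1   S1  S2 
   S2   S3  S0 
 * S3   S1  S2 
(> = start, * = accepting)

start=S0; accept=S3; S0-a>S1; S0-b>S0; S1-a>S1; S1-b>S2; S2-a>S3; S2-b>S0; S3-a>S1; S3-b>S2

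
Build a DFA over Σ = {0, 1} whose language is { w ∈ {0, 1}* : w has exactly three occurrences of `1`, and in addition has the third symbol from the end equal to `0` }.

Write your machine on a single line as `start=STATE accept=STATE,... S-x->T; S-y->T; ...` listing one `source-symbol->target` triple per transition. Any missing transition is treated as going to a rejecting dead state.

Run two small machines in parallel and take their product. One (5 states) tracks the count of `1`s, saturating at 4; the other (15 states) tracks the last 3 symbols read. Each combined state is a pair, one component from each; accept when both components accept. Equivalent product states are then merged.
16 states suffice.
          0    1  
>  q0     q0   q1 
   q1     q2   q3 
   q2     q2   q4 
   q3     q5   q6 
   q4     q5   q7 
   q5     q8   q9 
   q6    q10  q11 
 * q7    q10  q11 
   q8     q8  q12 
   q9    q13  q11 
   q10   q14  q11 
   q11   q11  q11 
 * q12   q13  q11 
 * q13   q14  q11 
   q14   q15  q11 
 * q15   q15  q11 
(> = start, * = accepting)

start=q0; accept=q7,q12,q13,q15; q0-0->q0; q0-1->q1; q1-0->q2; q1-1->q3; q2-0->q2; q2-1->q4; q3-0->q5; q3-1->q6; q4-0->q5; q4-1->q7; q5-0->q8; q5-1->q9; q6-0->q10; q6-1->q11; q7-0->q10; q7-1->q11; q8-0->q8; q8-1->q12; q9-0->q13; q9-1->q11; q10-0->q14; q10-1->q11; q11-0->q11; q11-1->q11; q12-0->q13; q12-1->q11; q13-0->q14; q13-1->q11; q14-0->q15; q14-1->q11; q15-0->q15; q15-1->q11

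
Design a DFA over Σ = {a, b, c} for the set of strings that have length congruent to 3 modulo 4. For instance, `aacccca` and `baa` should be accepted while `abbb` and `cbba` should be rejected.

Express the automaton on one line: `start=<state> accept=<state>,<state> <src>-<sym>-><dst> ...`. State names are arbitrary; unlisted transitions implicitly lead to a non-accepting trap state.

Count input length modulo 4: every symbol advances one step around the cycle s0 → s1 → s2 → s3 → s0. Accept at s3.
A 4-state machine:
        a   b   c  
>  s0   s1  s1  s1 
   s1   s2  s2  s2 
   s2   s3  s3  s3 
 * s3   s0  s0  s0 
(> = start, * = accepting)

start=s0 accept=s3 s0-a->s1 s0-b->s1 s0-c->s1 s1-a->s2 s1-b->s2 s1-c->s2 s2-a->s3 s2-b->s3 s2-c->s3 s3-a->s0 s3-b->s0 s3-c->s0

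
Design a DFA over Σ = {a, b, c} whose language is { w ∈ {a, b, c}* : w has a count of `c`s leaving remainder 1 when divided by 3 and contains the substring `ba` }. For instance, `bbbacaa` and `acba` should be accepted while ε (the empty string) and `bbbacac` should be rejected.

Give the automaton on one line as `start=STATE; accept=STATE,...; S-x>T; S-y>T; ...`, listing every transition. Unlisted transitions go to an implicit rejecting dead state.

Build one automaton per condition and run them in lockstep. One (3 states) tracks the count of `c`s modulo 3; the other (3 states) tracks whether and how much of `ba` has been seen. Each combined state is a pair, one component from each; accept when both components accept.
With 9 states:
        a   b   c  
>  S0   S0  S1  S2 
   S1   S3  S1  S2 
   S2   S2  S4  S5 
   S3   S3  S3  S6 
   S4   S6  S4  S5 
   S5   S5  S7  S0 
 * S6   S6  S6  S8 
   S7   S8  S7  S0 
   S8   S8  S8  S3 
(> = start, * = accepting)

start=S0; accept=S6; S0-a>S0; S0-b>S1; S0-c>S2; S1-a>S3; S1-b>S1; S1-c>S2; S2-a>S2; S2-b>S4; S2-c>S5; S3-a>S3; S3-b>S3; S3-c>S6; S4-a>S6; S4-b>S4; S4-c>S5; S5-a>S5; S5-b>S7; S5-c>S0; S6-a>S6; S6-b>S6; S6-c>S8; S7-a>S8; S7-b>S7; S7-c>S0; S8-a>S8; S8-b>S8; S8-c>S3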